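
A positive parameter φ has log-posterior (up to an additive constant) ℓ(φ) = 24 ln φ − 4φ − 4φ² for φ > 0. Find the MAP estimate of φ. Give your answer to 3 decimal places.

φ̂_MAP = 1.500

ℓ'(φ) = 24/φ − 4 − 8φ. Setting this to zero and multiplying by φ: 8φ² + 4φ − 24 = 0.
φ = (−4 + √(4² + 4·8·24)) / (2·8) = (−4 + √784) / 16 = (−4 + 28)/16 = 3/2.
ℓ''(φ) = −24/φ² − 8 < 0, confirming a maximum.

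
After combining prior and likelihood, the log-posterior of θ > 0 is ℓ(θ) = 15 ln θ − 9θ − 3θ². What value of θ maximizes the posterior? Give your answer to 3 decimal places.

ℓ'(θ) = 15/θ − 9 − 6θ. Setting this to zero and multiplying by θ: 6θ² + 9θ − 15 = 0.
θ = (−9 + √(9² + 4·6·15)) / (2·6) = (−9 + √441) / 12 = (−9 + 21)/12 = 1.
ℓ''(θ) = −15/θ² − 6 < 0, confirming a maximum.

θ̂_MAP = 1.000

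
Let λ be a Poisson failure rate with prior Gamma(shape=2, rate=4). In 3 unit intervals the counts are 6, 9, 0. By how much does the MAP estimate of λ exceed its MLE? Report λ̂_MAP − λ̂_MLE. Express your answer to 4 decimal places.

MAP − MLE = -2.7143

Σxᵢ = 15. Posterior is Gamma(17, 7); MAP = (17−1)/7 = 16/7 ≈ 2.28571.
MLE = x̄ = 15/3 ≈ 5.00000.
Difference = 16/7 − 15/3 = -19/7 ≈ -2.7143.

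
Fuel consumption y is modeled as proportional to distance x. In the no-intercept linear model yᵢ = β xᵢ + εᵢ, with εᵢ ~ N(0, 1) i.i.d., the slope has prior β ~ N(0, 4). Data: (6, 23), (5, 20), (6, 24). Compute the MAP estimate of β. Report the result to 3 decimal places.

β̂_MAP = 3.928

log p(β | y) = −Σ(yᵢ − βxᵢ)²/(2·1) − β²/(2·4) + const.
Setting the derivative to zero: Σxᵢ(yᵢ − βxᵢ)/1 − β/4 = 0, so β = Σxᵢyᵢ / (Σxᵢ² + σ²/τ²).
Σxᵢyᵢ = 6·23 + 5·20 + 6·24 = 382; Σxᵢ² = 97; σ²/τ² = 0.25.
β̂_MAP = 382 / (97 + 0.25) = 382/97.25 ≈ 3.928.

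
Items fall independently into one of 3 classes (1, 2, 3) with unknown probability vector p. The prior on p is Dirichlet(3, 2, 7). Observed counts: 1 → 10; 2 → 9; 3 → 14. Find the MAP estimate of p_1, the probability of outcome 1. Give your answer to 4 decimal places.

The posterior is Dirichlet(αᵢ + nᵢ) = Dirichlet(13, 11, 21).
For a Dirichlet(a₁,…,a_K) with all aᵢ > 1, the mode has j-th component (aⱼ − 1)/(Σaᵢ − K).
Here Σaᵢ = 45 and K = 3, so p_1 = (13 − 1)/(45 − 3) = 12/42 ≈ 0.2857.

MAP estimate: 0.2857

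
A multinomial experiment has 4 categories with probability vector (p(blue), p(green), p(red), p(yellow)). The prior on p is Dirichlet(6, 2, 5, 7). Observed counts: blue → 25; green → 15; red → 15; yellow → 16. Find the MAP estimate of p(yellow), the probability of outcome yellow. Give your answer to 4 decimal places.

MAP estimate of p(yellow) = 0.2529

The posterior is Dirichlet(αᵢ + nᵢ) = Dirichlet(31, 17, 20, 23).
For a Dirichlet(a₁,…,a_K) with all aᵢ > 1, the mode has j-th component (aⱼ − 1)/(Σaᵢ − K).
Here Σaᵢ = 91 and K = 4, so p(yellow) = (23 − 1)/(91 − 4) = 22/87 ≈ 0.2529.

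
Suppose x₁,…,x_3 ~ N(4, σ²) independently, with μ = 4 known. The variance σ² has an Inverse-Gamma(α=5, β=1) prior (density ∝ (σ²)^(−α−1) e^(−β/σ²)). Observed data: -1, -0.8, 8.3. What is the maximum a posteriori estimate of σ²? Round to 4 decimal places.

σ̂²_MAP = 4.5687

Sum of squared deviations about the known mean: SS = (-1−4)² + (-0.8−4)² + (8.3−4)² = 66.53.
The Normal likelihood contributes (σ²)^(−n/2) exp(−SS/(2σ²)), so the posterior is Inverse-Gamma(α + n/2, β + SS/2) = Inverse-Gamma(6.5, 34.265).
The mode of Inverse-Gamma(a, b) is b/(a+1) = 34.265/7.5 ≈ 4.5687.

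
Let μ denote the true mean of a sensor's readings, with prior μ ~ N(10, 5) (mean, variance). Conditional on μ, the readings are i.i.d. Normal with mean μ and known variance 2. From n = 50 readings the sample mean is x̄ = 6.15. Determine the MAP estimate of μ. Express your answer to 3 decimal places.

μ̂_MAP = 6.181

n = 50, x̄ = 6.15.
For a Normal prior and Normal likelihood with known variance, the posterior is Normal; its mode equals its mean, the precision-weighted average.
Prior precision 1/σ₀² = 1/5 = 0.2; data precision n/σ² = 50/2 = 25.
μ̂ = (0.2·10 + 25·6.15) / (0.2 + 25) = 155.75/25.2 = 445/72 ≈ 6.181.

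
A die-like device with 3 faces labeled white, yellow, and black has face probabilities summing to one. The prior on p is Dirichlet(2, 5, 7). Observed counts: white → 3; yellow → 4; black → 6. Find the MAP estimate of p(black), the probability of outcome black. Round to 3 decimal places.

The posterior is Dirichlet(αᵢ + nᵢ) = Dirichlet(5, 9, 13).
For a Dirichlet(a₁,…,a_K) with all aᵢ > 1, the mode has j-th component (aⱼ − 1)/(Σaᵢ − K).
Here Σaᵢ = 27 and K = 3, so p(black) = (13 − 1)/(27 − 3) = 12/24 ≈ 0.500.

MAP estimate of p(black) = 0.500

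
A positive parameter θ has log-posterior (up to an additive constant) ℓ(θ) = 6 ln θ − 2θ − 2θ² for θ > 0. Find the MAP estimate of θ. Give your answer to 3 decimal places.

θ̂_MAP = 1.000

ℓ'(θ) = 6/θ − 2 − 4θ. Setting this to zero and multiplying by θ: 4θ² + 2θ − 6 = 0.
θ = (−2 + √(2² + 4·4·6)) / (2·4) = (−2 + √100) / 8 = (−2 + 10)/8 = 1.
ℓ''(θ) = −6/θ² − 4 < 0, confirming a maximum.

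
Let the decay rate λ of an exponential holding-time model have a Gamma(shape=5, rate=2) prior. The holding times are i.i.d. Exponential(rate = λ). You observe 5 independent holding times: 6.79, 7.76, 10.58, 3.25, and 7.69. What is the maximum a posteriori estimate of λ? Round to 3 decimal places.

The Exponential(rate=λ) likelihood is ∝ λ^n e^(−λΣtᵢ). Here n = 5 and Σtᵢ = 6.79 + 7.76 + 10.58 + 3.25 + 7.69 = 36.07.
Posterior ∝ λ^4e^(−2λ) · λ^5e^(−36.07λ) = λ^9e^(−38.07λ), i.e. Gamma(10, 38.07).
Mode = (a−1)/b = 9/38.07 ≈ 0.236.

λ̂_MAP = 0.236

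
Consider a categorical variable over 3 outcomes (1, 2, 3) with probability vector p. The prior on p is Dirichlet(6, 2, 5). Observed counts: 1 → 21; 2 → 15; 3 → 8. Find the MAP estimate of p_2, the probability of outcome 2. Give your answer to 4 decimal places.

MAP estimate: 0.2963

The posterior is Dirichlet(αᵢ + nᵢ) = Dirichlet(27, 17, 13).
For a Dirichlet(a₁,…,a_K) with all aᵢ > 1, the mode has j-th component (aⱼ − 1)/(Σaᵢ − K).
Here Σaᵢ = 57 and K = 3, so p_2 = (17 − 1)/(57 − 3) = 16/54 ≈ 0.2963.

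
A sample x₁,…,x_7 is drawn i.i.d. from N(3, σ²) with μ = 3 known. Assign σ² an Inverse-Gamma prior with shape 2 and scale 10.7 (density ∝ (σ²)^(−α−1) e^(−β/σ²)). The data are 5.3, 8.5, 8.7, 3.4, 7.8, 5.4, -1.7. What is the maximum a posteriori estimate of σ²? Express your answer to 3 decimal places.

Sum of squared deviations about the known mean: SS = (5.3−3)² + (8.5−3)² + (8.7−3)² + (3.4−3)² + (7.8−3)² + (5.4−3)² + (-1.7−3)² = 119.08.
The Normal likelihood contributes (σ²)^(−n/2) exp(−SS/(2σ²)), so the posterior is Inverse-Gamma(α + n/2, β + SS/2) = Inverse-Gamma(5.5, 70.24).
The mode of Inverse-Gamma(a, b) is b/(a+1) = 70.24/6.5 ≈ 10.806.

σ̂²_MAP = 10.806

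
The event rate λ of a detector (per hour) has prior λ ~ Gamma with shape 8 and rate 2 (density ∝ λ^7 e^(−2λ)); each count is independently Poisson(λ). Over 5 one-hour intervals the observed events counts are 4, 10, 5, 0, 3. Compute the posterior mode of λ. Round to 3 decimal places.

λ̂_MAP = 4.143

Σxᵢ = 4+10+5+0+3 = 22, with n = 5.
Posterior ∝ λ^7e^(−2λ) · λ^22e^(−5λ) = λ^29e^(−7λ), i.e. Gamma(shape=30, rate=7).
The mode of a Gamma(a, b) with a ≥ 1 (shape–rate) is (a−1)/b = 29/7 ≈ 4.143.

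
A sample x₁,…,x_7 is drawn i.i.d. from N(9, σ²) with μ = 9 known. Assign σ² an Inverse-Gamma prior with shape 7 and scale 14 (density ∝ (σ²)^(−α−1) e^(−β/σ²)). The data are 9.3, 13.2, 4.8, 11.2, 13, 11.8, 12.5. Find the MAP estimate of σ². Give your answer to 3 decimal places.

σ̂²_MAP = 4.535

Sum of squared deviations about the known mean: SS = (9.3−9)² + (13.2−9)² + (4.8−9)² + (11.2−9)² + (13−9)² + (11.8−9)² + (12.5−9)² = 76.3.
The Normal likelihood contributes (σ²)^(−n/2) exp(−SS/(2σ²)), so the posterior is Inverse-Gamma(α + n/2, β + SS/2) = Inverse-Gamma(10.5, 52.15).
The mode of Inverse-Gamma(a, b) is b/(a+1) = 52.15/11.5 ≈ 4.535.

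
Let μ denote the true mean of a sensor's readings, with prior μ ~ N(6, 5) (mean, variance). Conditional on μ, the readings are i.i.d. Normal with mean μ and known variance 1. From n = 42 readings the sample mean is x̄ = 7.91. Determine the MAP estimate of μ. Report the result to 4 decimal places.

n = 42, x̄ = 7.91.
For a Normal prior and Normal likelihood with known variance, the posterior is Normal; its mode equals its mean, the precision-weighted average.
Prior precision 1/σ₀² = 1/5 = 0.2; data precision n/σ² = 42/1 = 42.
μ̂ = (0.2·6 + 42·7.91) / (0.2 + 42) = 333.42/42.2 = 16671/2110 ≈ 7.9009.

μ̂_MAP = 7.9009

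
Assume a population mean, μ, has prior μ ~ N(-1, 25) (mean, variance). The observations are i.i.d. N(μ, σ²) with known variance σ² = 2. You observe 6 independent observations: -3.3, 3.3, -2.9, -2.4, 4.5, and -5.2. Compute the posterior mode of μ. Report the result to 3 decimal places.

μ̂_MAP = -1.000

n = 6; x̄ = ((-3.3) + 3.3 + (-2.9) + (-2.4) + 4.5 + (-5.2))/6 = -6/6 = -1.
For a Normal prior and Normal likelihood with known variance, the posterior is Normal; its mode equals its mean, the precision-weighted average.
Prior precision 1/σ₀² = 1/25 = 0.04; data precision n/σ² = 6/2 = 3.
μ̂ = (0.04·(-1) + 3·(-1)) / (0.04 + 3) = (-3.04)/3.04 = -1.000.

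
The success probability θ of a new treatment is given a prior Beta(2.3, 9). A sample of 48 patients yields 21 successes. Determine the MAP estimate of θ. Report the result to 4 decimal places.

θ̂_MAP = 0.3892

Prior: Beta(2.3, 9).
Data: 21 successes in 48 trials. The binomial likelihood contributes θ^21(1−θ)^27, so the posterior is Beta(2.3+21, 9+27) = Beta(23.3, 36).
For Beta(a, b) with a, b > 1 the mode is (a−1)/(a+b−2) = 22.3/57.3 ≈ 0.3892.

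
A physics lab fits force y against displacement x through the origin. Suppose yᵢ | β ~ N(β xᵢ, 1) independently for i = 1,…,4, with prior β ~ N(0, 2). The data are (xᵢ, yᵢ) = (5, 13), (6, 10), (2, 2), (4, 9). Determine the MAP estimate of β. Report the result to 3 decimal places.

β̂_MAP = 2.025

log p(β | y) = −Σ(yᵢ − βxᵢ)²/(2·1) − β²/(2·2) + const.
Setting the derivative to zero: Σxᵢ(yᵢ − βxᵢ)/1 − β/2 = 0, so β = Σxᵢyᵢ / (Σxᵢ² + σ²/τ²).
Σxᵢyᵢ = 5·13 + 6·10 + 2·2 + 4·9 = 165; Σxᵢ² = 81; σ²/τ² = 0.5.
β̂_MAP = 165 / (81 + 0.5) = 165/81.5 ≈ 2.025.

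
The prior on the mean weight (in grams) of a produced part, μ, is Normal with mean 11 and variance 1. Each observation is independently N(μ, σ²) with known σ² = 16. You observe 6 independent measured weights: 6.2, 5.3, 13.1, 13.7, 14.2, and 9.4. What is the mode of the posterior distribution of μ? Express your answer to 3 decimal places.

μ̂_MAP = 10.814

n = 6; x̄ = (6.2 + 5.3 + 13.1 + 13.7 + 14.2 + 9.4)/6 = 61.9/6 = 619/60 ≈ 10.3167.
For a Normal prior and Normal likelihood with known variance, the posterior is Normal; its mode equals its mean, the precision-weighted average.
Prior precision 1/σ₀² = 1/1 = 1; data precision n/σ² = 6/16 = 0.375.
μ̂ = (1·11 + 0.375·(619/60)) / (1 + 0.375) = 14.86875/1.375 = 2379/220 ≈ 10.814.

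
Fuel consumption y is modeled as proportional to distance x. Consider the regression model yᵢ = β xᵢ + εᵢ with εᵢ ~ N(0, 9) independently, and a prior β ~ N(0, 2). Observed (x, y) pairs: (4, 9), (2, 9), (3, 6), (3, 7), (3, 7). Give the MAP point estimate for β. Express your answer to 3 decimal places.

log p(β | y) = −Σ(yᵢ − βxᵢ)²/(2·9) − β²/(2·2) + const.
Setting the derivative to zero: Σxᵢ(yᵢ − βxᵢ)/9 − β/2 = 0, so β = Σxᵢyᵢ / (Σxᵢ² + σ²/τ²).
Σxᵢyᵢ = 4·9 + 2·9 + 3·6 + 3·7 + 3·7 = 114; Σxᵢ² = 47; σ²/τ² = 4.5.
β̂_MAP = 114 / (47 + 4.5) = 114/51.5 ≈ 2.214.

β̂_MAP = 2.214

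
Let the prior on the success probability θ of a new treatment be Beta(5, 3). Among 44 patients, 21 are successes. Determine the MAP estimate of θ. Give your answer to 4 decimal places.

θ̂_MAP = 0.5000

Prior: Beta(5, 3).
Data: 21 successes in 44 trials. The binomial likelihood contributes θ^21(1−θ)^23, so the posterior is Beta(5+21, 3+23) = Beta(26, 26).
For Beta(a, b) with a, b > 1 the mode is (a−1)/(a+b−2) = 25/50 ≈ 0.5000.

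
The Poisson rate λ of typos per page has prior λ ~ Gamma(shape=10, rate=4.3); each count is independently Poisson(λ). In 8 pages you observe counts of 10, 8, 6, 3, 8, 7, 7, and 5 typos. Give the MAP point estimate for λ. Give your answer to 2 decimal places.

Σxᵢ = 10+8+6+3+8+7+7+5 = 54, with n = 8.
Posterior ∝ λ^9e^(−4.3λ) · λ^54e^(−8λ) = λ^63e^(−12.3λ), i.e. Gamma(shape=64, rate=12.3).
The mode of a Gamma(a, b) with a ≥ 1 (shape–rate) is (a−1)/b = 63/12.3 ≈ 5.12.

λ̂_MAP = 5.12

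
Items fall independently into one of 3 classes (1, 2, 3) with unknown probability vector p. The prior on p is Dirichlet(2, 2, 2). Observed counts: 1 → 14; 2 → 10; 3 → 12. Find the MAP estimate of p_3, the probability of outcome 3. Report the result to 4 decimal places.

MAP estimate: 0.3333

The posterior is Dirichlet(αᵢ + nᵢ) = Dirichlet(16, 12, 14).
For a Dirichlet(a₁,…,a_K) with all aᵢ > 1, the mode has j-th component (aⱼ − 1)/(Σaᵢ − K).
Here Σaᵢ = 42 and K = 3, so p_3 = (14 − 1)/(42 − 3) = 13/39 ≈ 0.3333.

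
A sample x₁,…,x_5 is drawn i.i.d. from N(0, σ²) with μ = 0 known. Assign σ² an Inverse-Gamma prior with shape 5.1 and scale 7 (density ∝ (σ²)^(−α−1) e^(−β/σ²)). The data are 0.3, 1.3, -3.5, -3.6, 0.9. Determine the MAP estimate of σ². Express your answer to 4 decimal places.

Sum of squared deviations about the known mean: SS = (0.3−0)² + (1.3−0)² + (-3.5−0)² + (-3.6−0)² + (0.9−0)² = 27.8.
The Normal likelihood contributes (σ²)^(−n/2) exp(−SS/(2σ²)), so the posterior is Inverse-Gamma(α + n/2, β + SS/2) = Inverse-Gamma(7.6, 20.9).
The mode of Inverse-Gamma(a, b) is b/(a+1) = 20.9/8.6 ≈ 2.4302.

σ̂²_MAP = 2.4302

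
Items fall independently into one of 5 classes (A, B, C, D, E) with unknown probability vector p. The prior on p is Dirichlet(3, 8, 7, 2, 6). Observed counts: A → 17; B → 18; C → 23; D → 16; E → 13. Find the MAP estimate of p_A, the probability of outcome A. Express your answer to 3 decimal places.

MAP estimate of p_A = 0.176

The posterior is Dirichlet(αᵢ + nᵢ) = Dirichlet(20, 26, 30, 18, 19).
For a Dirichlet(a₁,…,a_K) with all aᵢ > 1, the mode has j-th component (aⱼ − 1)/(Σaᵢ − K).
Here Σaᵢ = 113 and K = 5, so p_A = (20 − 1)/(113 − 5) = 19/108 ≈ 0.176.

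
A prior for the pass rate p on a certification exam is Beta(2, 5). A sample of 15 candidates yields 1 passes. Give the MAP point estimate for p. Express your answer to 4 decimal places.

p̂_MAP = 0.1000

Prior: Beta(2, 5).
Data: 1 success in 15 trials. The binomial likelihood contributes p(1−p)^14, so the posterior is Beta(2+1, 5+14) = Beta(3, 19).
For Beta(a, b) with a, b > 1 the mode is (a−1)/(a+b−2) = 2/20 ≈ 0.1000.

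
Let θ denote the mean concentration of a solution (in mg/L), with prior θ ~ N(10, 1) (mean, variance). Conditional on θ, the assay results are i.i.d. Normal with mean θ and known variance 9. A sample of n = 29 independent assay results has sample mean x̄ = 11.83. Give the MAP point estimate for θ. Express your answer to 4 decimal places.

n = 29, x̄ = 11.83.
For a Normal prior and Normal likelihood with known variance, the posterior is Normal; its mode equals its mean, the precision-weighted average.
Prior precision 1/σ₀² = 1/1 = 1; data precision n/σ² = 29/9.
θ̂ = (1·10 + (29/9)·11.83) / (1 + 29/9) = (43307/900)/(38/9) = 43307/3800 ≈ 11.3966.

θ̂_MAP = 11.3966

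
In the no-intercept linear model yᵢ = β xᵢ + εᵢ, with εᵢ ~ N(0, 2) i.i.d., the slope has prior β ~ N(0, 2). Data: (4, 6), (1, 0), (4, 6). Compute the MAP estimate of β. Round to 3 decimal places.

β̂_MAP = 1.412

log p(β | y) = −Σ(yᵢ − βxᵢ)²/(2·2) − β²/(2·2) + const.
Setting the derivative to zero: Σxᵢ(yᵢ − βxᵢ)/2 − β/2 = 0, so β = Σxᵢyᵢ / (Σxᵢ² + σ²/τ²).
Σxᵢyᵢ = 4·6 + 1·0 + 4·6 = 48; Σxᵢ² = 33; σ²/τ² = 1.
β̂_MAP = 48 / (33 + 1) = 48/34 ≈ 1.412.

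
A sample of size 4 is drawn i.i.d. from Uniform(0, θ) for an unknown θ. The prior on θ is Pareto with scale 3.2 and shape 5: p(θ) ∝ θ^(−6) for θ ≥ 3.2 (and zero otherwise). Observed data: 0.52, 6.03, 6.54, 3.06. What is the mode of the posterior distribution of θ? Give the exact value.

θ̂_MAP = 6.54

The Uniform(0, θ) likelihood is θ^(−n) for θ ≥ max(xᵢ), zero otherwise. Here max(xᵢ) = 6.54.
Posterior ∝ θ^(−6) · θ^(−4) = θ^(−10) on θ ≥ max(3.2, 6.54) = 6.54.
This density is strictly decreasing in θ, so the posterior mode lies at the lower boundary of the support.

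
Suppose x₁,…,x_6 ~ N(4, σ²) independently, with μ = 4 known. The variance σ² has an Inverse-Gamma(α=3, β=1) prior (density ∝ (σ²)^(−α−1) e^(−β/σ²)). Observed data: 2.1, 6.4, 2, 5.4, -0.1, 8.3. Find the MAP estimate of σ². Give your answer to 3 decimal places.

Sum of squared deviations about the known mean: SS = (2.1−4)² + (6.4−4)² + (2−4)² + (5.4−4)² + (-0.1−4)² + (8.3−4)² = 50.63.
The Normal likelihood contributes (σ²)^(−n/2) exp(−SS/(2σ²)), so the posterior is Inverse-Gamma(α + n/2, β + SS/2) = Inverse-Gamma(6, 26.315).
The mode of Inverse-Gamma(a, b) is b/(a+1) = 26.315/7 ≈ 3.759.

σ̂²_MAP = 3.759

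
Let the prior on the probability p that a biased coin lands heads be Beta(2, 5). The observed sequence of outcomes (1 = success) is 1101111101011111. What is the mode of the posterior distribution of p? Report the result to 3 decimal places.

p̂_MAP = 0.667

Prior: Beta(2, 5).
Data: 13 successes in 16 trials (from the sequence). The binomial likelihood contributes p^13(1−p)^3, so the posterior is Beta(2+13, 5+3) = Beta(15, 8).
For Beta(a, b) with a, b > 1 the mode is (a−1)/(a+b−2) = 14/21 ≈ 0.667.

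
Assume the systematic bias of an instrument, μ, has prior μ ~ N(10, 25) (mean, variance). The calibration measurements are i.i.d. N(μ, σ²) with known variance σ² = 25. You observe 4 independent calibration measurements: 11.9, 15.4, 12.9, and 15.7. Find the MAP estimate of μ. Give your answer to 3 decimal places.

n = 4; x̄ = (11.9 + 15.4 + 12.9 + 15.7)/4 = 55.9/4 = 13.975.
For a Normal prior and Normal likelihood with known variance, the posterior is Normal; its mode equals its mean, the precision-weighted average.
Prior precision 1/σ₀² = 1/25 = 0.04; data precision n/σ² = 4/25 = 0.16.
μ̂ = (0.04·10 + 0.16·13.975) / (0.04 + 0.16) = 2.636/0.2 = 13.180.

μ̂_MAP = 13.180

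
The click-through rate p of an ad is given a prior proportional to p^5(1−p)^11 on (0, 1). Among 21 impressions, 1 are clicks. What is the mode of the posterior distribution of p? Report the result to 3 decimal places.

p̂_MAP = 0.162

The prior density ∝ p^5(1−p)^11 is the kernel of Beta(6, 12).
Data: 1 success in 21 trials. The binomial likelihood contributes p(1−p)^20, so the posterior is Beta(6+1, 12+20) = Beta(7, 32).
For Beta(a, b) with a, b > 1 the mode is (a−1)/(a+b−2) = 6/37 ≈ 0.162.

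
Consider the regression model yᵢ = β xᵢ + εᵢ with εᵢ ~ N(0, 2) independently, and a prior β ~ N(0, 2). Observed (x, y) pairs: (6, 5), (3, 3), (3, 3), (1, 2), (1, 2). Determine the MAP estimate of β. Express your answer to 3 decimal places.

log p(β | y) = −Σ(yᵢ − βxᵢ)²/(2·2) − β²/(2·2) + const.
Setting the derivative to zero: Σxᵢ(yᵢ − βxᵢ)/2 − β/2 = 0, so β = Σxᵢyᵢ / (Σxᵢ² + σ²/τ²).
Σxᵢyᵢ = 6·5 + 3·3 + 3·3 + 1·2 + 1·2 = 52; Σxᵢ² = 56; σ²/τ² = 1.
β̂_MAP = 52 / (56 + 1) = 52/57 ≈ 0.912.

β̂_MAP = 0.912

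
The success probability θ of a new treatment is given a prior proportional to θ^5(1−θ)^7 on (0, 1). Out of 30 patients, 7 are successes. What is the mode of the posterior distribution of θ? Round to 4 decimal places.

The prior density ∝ θ^5(1−θ)^7 is the kernel of Beta(6, 8).
Data: 7 successes in 30 trials. The binomial likelihood contributes θ^7(1−θ)^23, so the posterior is Beta(6+7, 8+23) = Beta(13, 31).
For Beta(a, b) with a, b > 1 the mode is (a−1)/(a+b−2) = 12/42 ≈ 0.2857.

θ̂_MAP = 0.2857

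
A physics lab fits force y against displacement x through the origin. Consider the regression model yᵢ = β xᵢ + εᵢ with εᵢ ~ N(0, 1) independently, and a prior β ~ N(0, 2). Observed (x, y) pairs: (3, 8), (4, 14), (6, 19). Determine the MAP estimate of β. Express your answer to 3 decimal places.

β̂_MAP = 3.154

log p(β | y) = −Σ(yᵢ − βxᵢ)²/(2·1) − β²/(2·2) + const.
Setting the derivative to zero: Σxᵢ(yᵢ − βxᵢ)/1 − β/2 = 0, so β = Σxᵢyᵢ / (Σxᵢ² + σ²/τ²).
Σxᵢyᵢ = 3·8 + 4·14 + 6·19 = 194; Σxᵢ² = 61; σ²/τ² = 0.5.
β̂_MAP = 194 / (61 + 0.5) = 194/61.5 ≈ 3.154.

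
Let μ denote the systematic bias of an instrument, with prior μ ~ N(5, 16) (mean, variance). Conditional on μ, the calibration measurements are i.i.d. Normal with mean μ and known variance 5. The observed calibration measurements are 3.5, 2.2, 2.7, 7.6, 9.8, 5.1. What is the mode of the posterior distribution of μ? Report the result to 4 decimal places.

n = 6; x̄ = (3.5 + 2.2 + 2.7 + 7.6 + 9.8 + 5.1)/6 = 30.9/6 = 5.15.
For a Normal prior and Normal likelihood with known variance, the posterior is Normal; its mode equals its mean, the precision-weighted average.
Prior precision 1/σ₀² = 1/16 = 0.0625; data precision n/σ² = 6/5 = 1.2.
μ̂ = (0.0625·5 + 1.2·5.15) / (0.0625 + 1.2) = 6.4925/1.2625 = 2597/505 ≈ 5.1426.

μ̂_MAP = 5.1426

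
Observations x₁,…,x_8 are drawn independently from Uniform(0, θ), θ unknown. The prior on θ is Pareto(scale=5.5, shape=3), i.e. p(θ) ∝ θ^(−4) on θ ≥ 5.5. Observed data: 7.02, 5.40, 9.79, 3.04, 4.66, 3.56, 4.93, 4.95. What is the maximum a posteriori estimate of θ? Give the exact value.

θ̂_MAP = 9.79

The Uniform(0, θ) likelihood is θ^(−n) for θ ≥ max(xᵢ), zero otherwise. Here max(xᵢ) = 9.79.
Posterior ∝ θ^(−4) · θ^(−8) = θ^(−12) on θ ≥ max(5.5, 9.79) = 9.79.
This density is strictly decreasing in θ, so the posterior mode lies at the lower boundary of the support.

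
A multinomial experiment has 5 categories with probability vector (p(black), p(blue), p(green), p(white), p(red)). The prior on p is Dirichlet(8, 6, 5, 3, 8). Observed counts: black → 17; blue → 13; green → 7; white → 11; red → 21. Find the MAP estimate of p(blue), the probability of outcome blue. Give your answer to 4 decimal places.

MAP estimate of p(blue) = 0.1915

The posterior is Dirichlet(αᵢ + nᵢ) = Dirichlet(25, 19, 12, 14, 29).
For a Dirichlet(a₁,…,a_K) with all aᵢ > 1, the mode has j-th component (aⱼ − 1)/(Σaᵢ − K).
Here Σaᵢ = 99 and K = 5, so p(blue) = (19 − 1)/(99 − 5) = 18/94 ≈ 0.1915.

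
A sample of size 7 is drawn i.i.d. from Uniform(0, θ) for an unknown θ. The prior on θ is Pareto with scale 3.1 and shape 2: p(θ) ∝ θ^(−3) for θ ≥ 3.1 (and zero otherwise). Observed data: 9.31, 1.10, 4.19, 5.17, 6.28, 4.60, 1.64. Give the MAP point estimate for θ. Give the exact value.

The Uniform(0, θ) likelihood is θ^(−n) for θ ≥ max(xᵢ), zero otherwise. Here max(xᵢ) = 9.31.
Posterior ∝ θ^(−3) · θ^(−7) = θ^(−10) on θ ≥ max(3.1, 9.31) = 9.31.
This density is strictly decreasing in θ, so the posterior mode lies at the lower boundary of the support.

θ̂_MAP = 9.31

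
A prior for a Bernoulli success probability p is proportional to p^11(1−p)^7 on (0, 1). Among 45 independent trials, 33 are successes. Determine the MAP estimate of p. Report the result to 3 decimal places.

p̂_MAP = 0.698

The prior density ∝ p^11(1−p)^7 is the kernel of Beta(12, 8).
Data: 33 successes in 45 trials. The binomial likelihood contributes p^33(1−p)^12, so the posterior is Beta(12+33, 8+12) = Beta(45, 20).
For Beta(a, b) with a, b > 1 the mode is (a−1)/(a+b−2) = 44/63 ≈ 0.698.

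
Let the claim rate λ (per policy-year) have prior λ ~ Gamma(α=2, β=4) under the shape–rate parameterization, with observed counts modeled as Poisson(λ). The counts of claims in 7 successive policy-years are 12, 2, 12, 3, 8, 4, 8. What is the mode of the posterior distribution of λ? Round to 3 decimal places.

Σxᵢ = 12+2+12+3+8+4+8 = 49, with n = 7.
Posterior ∝ λe^(−4λ) · λ^49e^(−7λ) = λ^50e^(−11λ), i.e. Gamma(shape=51, rate=11).
The mode of a Gamma(a, b) with a ≥ 1 (shape–rate) is (a−1)/b = 50/11 ≈ 4.545.

λ̂_MAP = 4.545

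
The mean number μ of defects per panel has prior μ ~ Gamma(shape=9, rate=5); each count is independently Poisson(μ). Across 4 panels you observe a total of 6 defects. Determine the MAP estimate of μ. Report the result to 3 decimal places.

μ̂_MAP = 1.556

Σxᵢ = 6, n = 4.
Posterior ∝ μ^8e^(−5μ) · μ^6e^(−4μ) = μ^14e^(−9μ), i.e. Gamma(shape=15, rate=9).
The mode of a Gamma(a, b) with a ≥ 1 (shape–rate) is (a−1)/b = 14/9 ≈ 1.556.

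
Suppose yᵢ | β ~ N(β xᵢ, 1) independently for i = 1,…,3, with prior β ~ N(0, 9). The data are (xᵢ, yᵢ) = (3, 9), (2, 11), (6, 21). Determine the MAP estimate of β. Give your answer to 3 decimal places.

β̂_MAP = 3.563

log p(β | y) = −Σ(yᵢ − βxᵢ)²/(2·1) − β²/(2·9) + const.
Setting the derivative to zero: Σxᵢ(yᵢ − βxᵢ)/1 − β/9 = 0, so β = Σxᵢyᵢ / (Σxᵢ² + σ²/τ²).
Σxᵢyᵢ = 3·9 + 2·11 + 6·21 = 175; Σxᵢ² = 49; σ²/τ² = 1/9.
β̂_MAP = 175 / (49 + 1/9) = 175/(442/9) = 1575/442 ≈ 3.563.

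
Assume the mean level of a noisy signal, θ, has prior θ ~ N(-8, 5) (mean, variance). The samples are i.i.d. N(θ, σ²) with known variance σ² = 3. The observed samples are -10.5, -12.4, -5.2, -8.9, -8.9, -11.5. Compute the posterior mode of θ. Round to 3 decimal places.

θ̂_MAP = -9.424

n = 6; x̄ = ((-10.5) + (-12.4) + (-5.2) + (-8.9) + (-8.9) + (-11.5))/6 = -57.4/6 = -287/30 ≈ -9.5667.
For a Normal prior and Normal likelihood with known variance, the posterior is Normal; its mode equals its mean, the precision-weighted average.
Prior precision 1/σ₀² = 1/5 = 0.2; data precision n/σ² = 6/3 = 2.
θ̂ = (0.2·(-8) + 2·(-287/30)) / (0.2 + 2) = (-311/15)/2.2 = -311/33 ≈ -9.424.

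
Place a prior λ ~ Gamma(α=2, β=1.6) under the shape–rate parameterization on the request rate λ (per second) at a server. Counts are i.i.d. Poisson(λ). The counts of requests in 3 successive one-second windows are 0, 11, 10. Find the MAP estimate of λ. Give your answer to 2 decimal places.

Σxᵢ = 0+11+10 = 21, with n = 3.
Posterior ∝ λe^(−1.6λ) · λ^21e^(−3λ) = λ^22e^(−4.6λ), i.e. Gamma(shape=23, rate=4.6).
The mode of a Gamma(a, b) with a ≥ 1 (shape–rate) is (a−1)/b = 22/4.6 ≈ 4.78.

λ̂_MAP = 4.78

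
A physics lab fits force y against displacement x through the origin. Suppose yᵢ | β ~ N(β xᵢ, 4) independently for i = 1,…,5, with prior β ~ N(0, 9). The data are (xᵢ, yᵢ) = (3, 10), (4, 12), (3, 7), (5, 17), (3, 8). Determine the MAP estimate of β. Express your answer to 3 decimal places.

β̂_MAP = 3.039

log p(β | y) = −Σ(yᵢ − βxᵢ)²/(2·4) − β²/(2·9) + const.
Setting the derivative to zero: Σxᵢ(yᵢ − βxᵢ)/4 − β/9 = 0, so β = Σxᵢyᵢ / (Σxᵢ² + σ²/τ²).
Σxᵢyᵢ = 3·10 + 4·12 + 3·7 + 5·17 + 3·8 = 208; Σxᵢ² = 68; σ²/τ² = 4/9.
β̂_MAP = 208 / (68 + 4/9) = 208/(616/9) = 234/77 ≈ 3.039.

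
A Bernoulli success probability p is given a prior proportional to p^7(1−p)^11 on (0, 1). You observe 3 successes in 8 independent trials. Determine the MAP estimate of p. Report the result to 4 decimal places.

p̂_MAP = 0.3846

The prior density ∝ p^7(1−p)^11 is the kernel of Beta(8, 12).
Data: 3 successes in 8 trials. The binomial likelihood contributes p^3(1−p)^5, so the posterior is Beta(8+3, 12+5) = Beta(11, 17).
For Beta(a, b) with a, b > 1 the mode is (a−1)/(a+b−2) = 10/26 ≈ 0.3846.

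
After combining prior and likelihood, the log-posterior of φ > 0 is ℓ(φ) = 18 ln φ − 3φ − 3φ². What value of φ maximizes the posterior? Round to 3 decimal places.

φ̂_MAP = 1.500

ℓ'(φ) = 18/φ − 3 − 6φ. Setting this to zero and multiplying by φ: 6φ² + 3φ − 18 = 0.
φ = (−3 + √(3² + 4·6·18)) / (2·6) = (−3 + √441) / 12 = (−3 + 21)/12 = 3/2.
ℓ''(φ) = −18/φ² − 6 < 0, confirming a maximum.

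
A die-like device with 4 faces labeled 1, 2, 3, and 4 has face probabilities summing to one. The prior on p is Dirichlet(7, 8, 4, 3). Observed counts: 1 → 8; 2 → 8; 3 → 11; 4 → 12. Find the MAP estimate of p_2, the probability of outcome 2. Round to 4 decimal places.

The posterior is Dirichlet(αᵢ + nᵢ) = Dirichlet(15, 16, 15, 15).
For a Dirichlet(a₁,…,a_K) with all aᵢ > 1, the mode has j-th component (aⱼ − 1)/(Σaᵢ − K).
Here Σaᵢ = 61 and K = 4, so p_2 = (16 − 1)/(61 − 4) = 15/57 ≈ 0.2632.

MAP estimate: 0.2632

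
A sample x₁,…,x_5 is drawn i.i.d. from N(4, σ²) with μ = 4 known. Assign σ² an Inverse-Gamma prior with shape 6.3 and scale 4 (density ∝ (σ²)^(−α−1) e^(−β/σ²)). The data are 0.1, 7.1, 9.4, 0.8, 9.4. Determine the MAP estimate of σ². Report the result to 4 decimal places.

Sum of squared deviations about the known mean: SS = (0.1−4)² + (7.1−4)² + (9.4−4)² + (0.8−4)² + (9.4−4)² = 93.38.
The Normal likelihood contributes (σ²)^(−n/2) exp(−SS/(2σ²)), so the posterior is Inverse-Gamma(α + n/2, β + SS/2) = Inverse-Gamma(8.8, 50.69).
The mode of Inverse-Gamma(a, b) is b/(a+1) = 50.69/9.8 ≈ 5.1724.

σ̂²_MAP = 5.1724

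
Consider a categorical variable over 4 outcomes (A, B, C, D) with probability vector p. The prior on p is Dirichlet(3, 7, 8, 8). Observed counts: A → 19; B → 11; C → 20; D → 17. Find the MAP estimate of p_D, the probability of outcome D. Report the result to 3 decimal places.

MAP estimate of p_D = 0.270

The posterior is Dirichlet(αᵢ + nᵢ) = Dirichlet(22, 18, 28, 25).
For a Dirichlet(a₁,…,a_K) with all aᵢ > 1, the mode has j-th component (aⱼ − 1)/(Σaᵢ − K).
Here Σaᵢ = 93 and K = 4, so p_D = (25 − 1)/(93 − 4) = 24/89 ≈ 0.270.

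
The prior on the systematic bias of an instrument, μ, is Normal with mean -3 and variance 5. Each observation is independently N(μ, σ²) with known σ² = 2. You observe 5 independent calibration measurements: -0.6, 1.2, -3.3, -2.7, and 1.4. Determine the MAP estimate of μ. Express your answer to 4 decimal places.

n = 5; x̄ = ((-0.6) + 1.2 + (-3.3) + (-2.7) + 1.4)/5 = -4/5 = -0.8.
For a Normal prior and Normal likelihood with known variance, the posterior is Normal; its mode equals its mean, the precision-weighted average.
Prior precision 1/σ₀² = 1/5 = 0.2; data precision n/σ² = 5/2 = 2.5.
μ̂ = (0.2·(-3) + 2.5·(-0.8)) / (0.2 + 2.5) = (-2.6)/2.7 = -26/27 ≈ -0.9630.

μ̂_MAP = -0.9630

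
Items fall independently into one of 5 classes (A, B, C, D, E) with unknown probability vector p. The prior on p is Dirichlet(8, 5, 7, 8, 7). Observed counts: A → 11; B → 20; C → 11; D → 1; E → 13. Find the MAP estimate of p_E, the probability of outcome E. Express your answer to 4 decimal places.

MAP estimate of p_E = 0.2209

The posterior is Dirichlet(αᵢ + nᵢ) = Dirichlet(19, 25, 18, 9, 20).
For a Dirichlet(a₁,…,a_K) with all aᵢ > 1, the mode has j-th component (aⱼ − 1)/(Σaᵢ − K).
Here Σaᵢ = 91 and K = 5, so p_E = (20 − 1)/(91 − 5) = 19/86 ≈ 0.2209.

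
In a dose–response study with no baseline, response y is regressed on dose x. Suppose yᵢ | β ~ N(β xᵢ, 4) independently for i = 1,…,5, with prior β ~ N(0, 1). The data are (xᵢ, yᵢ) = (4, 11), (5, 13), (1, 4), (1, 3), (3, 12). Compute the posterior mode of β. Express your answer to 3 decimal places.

β̂_MAP = 2.714

log p(β | y) = −Σ(yᵢ − βxᵢ)²/(2·4) − β²/(2·1) + const.
Setting the derivative to zero: Σxᵢ(yᵢ − βxᵢ)/4 − β/1 = 0, so β = Σxᵢyᵢ / (Σxᵢ² + σ²/τ²).
Σxᵢyᵢ = 4·11 + 5·13 + 1·4 + 1·3 + 3·12 = 152; Σxᵢ² = 52; σ²/τ² = 4.
β̂_MAP = 152 / (52 + 4) = 152/56 ≈ 2.714.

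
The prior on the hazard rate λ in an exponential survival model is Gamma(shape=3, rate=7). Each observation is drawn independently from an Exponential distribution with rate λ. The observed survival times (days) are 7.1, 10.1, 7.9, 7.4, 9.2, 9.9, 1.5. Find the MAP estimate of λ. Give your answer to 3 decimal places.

The Exponential(rate=λ) likelihood is ∝ λ^n e^(−λΣtᵢ). Here n = 7 and Σtᵢ = 7.1 + 10.1 + 7.9 + 7.4 + 9.2 + 9.9 + 1.5 = 53.1.
Posterior ∝ λ^2e^(−7λ) · λ^7e^(−53.1λ) = λ^9e^(−60.1λ), i.e. Gamma(10, 60.1).
Mode = (a−1)/b = 9/60.1 ≈ 0.150.

λ̂_MAP = 0.150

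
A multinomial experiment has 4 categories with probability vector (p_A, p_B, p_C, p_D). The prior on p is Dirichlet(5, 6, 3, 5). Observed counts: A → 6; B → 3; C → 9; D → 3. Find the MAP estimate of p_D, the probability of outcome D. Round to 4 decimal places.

MAP estimate of p_D = 0.1944

The posterior is Dirichlet(αᵢ + nᵢ) = Dirichlet(11, 9, 12, 8).
For a Dirichlet(a₁,…,a_K) with all aᵢ > 1, the mode has j-th component (aⱼ − 1)/(Σaᵢ − K).
Here Σaᵢ = 40 and K = 4, so p_D = (8 − 1)/(40 − 4) = 7/36 ≈ 0.1944.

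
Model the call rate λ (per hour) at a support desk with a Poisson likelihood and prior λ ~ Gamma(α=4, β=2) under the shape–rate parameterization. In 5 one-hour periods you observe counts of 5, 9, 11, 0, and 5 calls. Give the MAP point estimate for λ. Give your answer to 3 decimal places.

Σxᵢ = 5+9+11+0+5 = 30, with n = 5.
Posterior ∝ λ^3e^(−2λ) · λ^30e^(−5λ) = λ^33e^(−7λ), i.e. Gamma(shape=34, rate=7).
The mode of a Gamma(a, b) with a ≥ 1 (shape–rate) is (a−1)/b = 33/7 ≈ 4.714.

λ̂_MAP = 4.714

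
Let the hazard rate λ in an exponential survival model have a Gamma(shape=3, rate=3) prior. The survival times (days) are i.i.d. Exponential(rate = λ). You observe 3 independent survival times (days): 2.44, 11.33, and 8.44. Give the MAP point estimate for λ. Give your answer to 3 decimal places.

λ̂_MAP = 0.198

The Exponential(rate=λ) likelihood is ∝ λ^n e^(−λΣtᵢ). Here n = 3 and Σtᵢ = 2.44 + 11.33 + 8.44 = 22.21.
Posterior ∝ λ^2e^(−3λ) · λ^3e^(−22.21λ) = λ^5e^(−25.21λ), i.e. Gamma(6, 25.21).
Mode = (a−1)/b = 5/25.21 ≈ 0.198.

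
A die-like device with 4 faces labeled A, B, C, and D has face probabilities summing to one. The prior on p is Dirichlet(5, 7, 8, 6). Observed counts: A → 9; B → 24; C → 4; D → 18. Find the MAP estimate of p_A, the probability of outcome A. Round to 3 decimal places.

MAP estimate of p_A = 0.169

The posterior is Dirichlet(αᵢ + nᵢ) = Dirichlet(14, 31, 12, 24).
For a Dirichlet(a₁,…,a_K) with all aᵢ > 1, the mode has j-th component (aⱼ − 1)/(Σaᵢ − K).
Here Σaᵢ = 81 and K = 4, so p_A = (14 − 1)/(81 − 4) = 13/77 ≈ 0.169.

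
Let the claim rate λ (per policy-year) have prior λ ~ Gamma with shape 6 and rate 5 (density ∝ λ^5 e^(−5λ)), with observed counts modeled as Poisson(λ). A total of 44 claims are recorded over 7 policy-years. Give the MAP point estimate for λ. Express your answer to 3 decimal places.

λ̂_MAP = 4.083

Σxᵢ = 44, n = 7.
Posterior ∝ λ^5e^(−5λ) · λ^44e^(−7λ) = λ^49e^(−12λ), i.e. Gamma(shape=50, rate=12).
The mode of a Gamma(a, b) with a ≥ 1 (shape–rate) is (a−1)/b = 49/12 ≈ 4.083.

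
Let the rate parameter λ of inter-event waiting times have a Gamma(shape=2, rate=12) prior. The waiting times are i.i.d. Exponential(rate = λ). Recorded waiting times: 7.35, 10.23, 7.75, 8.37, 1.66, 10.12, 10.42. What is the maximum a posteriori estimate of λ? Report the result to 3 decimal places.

The Exponential(rate=λ) likelihood is ∝ λ^n e^(−λΣtᵢ). Here n = 7 and Σtᵢ = 7.35 + 10.23 + 7.75 + 8.37 + 1.66 + 10.12 + 10.42 = 55.90.
Posterior ∝ λe^(−12λ) · λ^7e^(−55.90λ) = λ^8e^(−67.90λ), i.e. Gamma(9, 67.90).
Mode = (a−1)/b = 8/67.90 ≈ 0.118.

λ̂_MAP = 0.118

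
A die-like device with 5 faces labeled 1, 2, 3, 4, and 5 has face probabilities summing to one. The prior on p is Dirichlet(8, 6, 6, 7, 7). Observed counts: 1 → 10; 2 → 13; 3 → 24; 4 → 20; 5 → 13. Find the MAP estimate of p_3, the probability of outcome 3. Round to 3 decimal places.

The posterior is Dirichlet(αᵢ + nᵢ) = Dirichlet(18, 19, 30, 27, 20).
For a Dirichlet(a₁,…,a_K) with all aᵢ > 1, the mode has j-th component (aⱼ − 1)/(Σaᵢ − K).
Here Σaᵢ = 114 and K = 5, so p_3 = (30 − 1)/(114 − 5) = 29/109 ≈ 0.266.

MAP estimate: 0.266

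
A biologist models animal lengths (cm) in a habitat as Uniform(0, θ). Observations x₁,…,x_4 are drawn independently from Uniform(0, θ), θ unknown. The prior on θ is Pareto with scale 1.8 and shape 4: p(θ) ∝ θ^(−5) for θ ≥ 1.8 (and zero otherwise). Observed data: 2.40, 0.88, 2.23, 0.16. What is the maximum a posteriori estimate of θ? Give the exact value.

θ̂_MAP = 2.40

The Uniform(0, θ) likelihood is θ^(−n) for θ ≥ max(xᵢ), zero otherwise. Here max(xᵢ) = 2.40.
Posterior ∝ θ^(−5) · θ^(−4) = θ^(−9) on θ ≥ max(1.8, 2.40) = 2.40.
This density is strictly decreasing in θ, so the posterior mode lies at the lower boundary of the support.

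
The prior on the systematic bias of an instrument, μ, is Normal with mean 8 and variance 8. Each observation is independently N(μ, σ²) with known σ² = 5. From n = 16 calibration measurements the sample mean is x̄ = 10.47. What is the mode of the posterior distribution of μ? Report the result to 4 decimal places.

n = 16, x̄ = 10.47.
For a Normal prior and Normal likelihood with known variance, the posterior is Normal; its mode equals its mean, the precision-weighted average.
Prior precision 1/σ₀² = 1/8 = 0.125; data precision n/σ² = 16/5 = 3.2.
μ̂ = (0.125·8 + 3.2·10.47) / (0.125 + 3.2) = 34.504/3.325 = 1816/175 ≈ 10.3771.

μ̂_MAP = 10.3771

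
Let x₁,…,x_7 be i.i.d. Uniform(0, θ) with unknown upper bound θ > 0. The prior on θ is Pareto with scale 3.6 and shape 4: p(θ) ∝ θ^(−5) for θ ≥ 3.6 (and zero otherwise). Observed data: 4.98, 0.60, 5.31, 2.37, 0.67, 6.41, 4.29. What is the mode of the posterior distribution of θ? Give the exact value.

θ̂_MAP = 6.41

The Uniform(0, θ) likelihood is θ^(−n) for θ ≥ max(xᵢ), zero otherwise. Here max(xᵢ) = 6.41.
Posterior ∝ θ^(−5) · θ^(−7) = θ^(−12) on θ ≥ max(3.6, 6.41) = 6.41.
This density is strictly decreasing in θ, so the posterior mode lies at the lower boundary of the support.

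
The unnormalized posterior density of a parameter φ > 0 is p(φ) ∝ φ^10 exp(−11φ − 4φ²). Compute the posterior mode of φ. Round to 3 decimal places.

φ̂_MAP = 0.625

ℓ'(φ) = 10/φ − 11 − 8φ. Setting this to zero and multiplying by φ: 8φ² + 11φ − 10 = 0.
φ = (−11 + √(11² + 4·8·10)) / (2·8) = (−11 + √441) / 16 = (−11 + 21)/16 = 5/8.
ℓ''(φ) = −10/φ² − 8 < 0, confirming a maximum.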